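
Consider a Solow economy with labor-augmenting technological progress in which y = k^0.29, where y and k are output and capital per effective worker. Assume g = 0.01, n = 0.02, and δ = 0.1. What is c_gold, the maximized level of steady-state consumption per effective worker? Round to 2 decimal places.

c_gold ≈ 0.99

The effective depreciation rate is n + g + δ = 0.02 + 0.01 + 0.1 = 0.13.
Setting f'(k) = n+g+δ gives 0.29·k^(0.29−1) = 0.13, hence k_gold = (0.29/0.13)^(1/0.71) ≈ 3.0959.
y_gold = 3.0959^0.29 ≈ 1.3878.
c_gold = y_gold − (n+g+δ)·k_gold = 1.3878 − 0.13·3.0959 ≈ 0.9853.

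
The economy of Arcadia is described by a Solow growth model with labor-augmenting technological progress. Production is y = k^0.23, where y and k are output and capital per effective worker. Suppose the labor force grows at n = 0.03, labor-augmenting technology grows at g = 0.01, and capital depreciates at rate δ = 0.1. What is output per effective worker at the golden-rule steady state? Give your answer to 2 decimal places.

n + g + δ = 0.03 + 0.01 + 0.1 = 0.14.
At the golden rule the marginal product of capital equals n+g+δ: 0.23·k^(0.23−1) = 0.14. Solving, k_gold = (0.23/0.14)^(1/0.77) ≈ 1.9055.
Output: y_gold = k_gold^0.23 = 1.9055^0.23 ≈ 1.1598.

y_gold ≈ 1.16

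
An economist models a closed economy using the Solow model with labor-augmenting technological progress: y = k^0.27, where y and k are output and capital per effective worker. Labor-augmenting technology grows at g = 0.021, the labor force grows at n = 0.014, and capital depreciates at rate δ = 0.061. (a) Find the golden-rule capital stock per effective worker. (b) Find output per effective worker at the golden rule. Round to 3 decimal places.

(a) k_gold ≈ 4.123; (b) y_gold ≈ 1.466

n + g + δ = 0.014 + 0.021 + 0.061 = 0.096.
Setting f'(k) = n+g+δ gives 0.27·k^(0.27−1) = 0.096, hence k_gold = (0.27/0.096)^(1/0.73) ≈ 4.1228.
y_gold = 4.1228^0.27 ≈ 1.4659.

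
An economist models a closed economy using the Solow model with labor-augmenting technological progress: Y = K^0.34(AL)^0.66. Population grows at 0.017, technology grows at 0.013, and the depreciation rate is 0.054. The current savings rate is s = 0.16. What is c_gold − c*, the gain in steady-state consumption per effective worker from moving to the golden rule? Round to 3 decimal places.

Break-even investment rate: n + g + δ = 0.017 + 0.013 + 0.054 = 0.084.
Current steady state (s = 0.16): k* = (0.16/0.084)^(1/0.66) ≈ 2.6546, y* = 2.6546^0.34 ≈ 1.3937, c* = (1−0.16)·1.3937 ≈ 1.1707.
Golden rule sets MPK = n+g+δ: 0.34·k^(0.34−1) = 0.084, so k_gold = (0.34/0.084)^(1/0.66) ≈ 8.3176.
y_gold = 8.3176^0.34 ≈ 2.0549, c_gold = y_gold − 0.084·k_gold ≈ 1.3563.
Gain: Δc = 1.3563 − 1.1707 ≈ 0.1856.

Δc ≈ 0.186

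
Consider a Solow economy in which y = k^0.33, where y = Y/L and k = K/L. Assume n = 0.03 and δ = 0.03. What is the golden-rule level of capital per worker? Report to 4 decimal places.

n + δ = 0.03 + 0.03 = 0.06.
Maximizing c = f(k) − (n+δ)·k gives f'(k) = n+δ, i.e. 0.33·k^(0.33−1) = 0.06, so k_gold = (0.33/0.06)^(1/0.67) ≈ 12.7356.

k_gold ≈ 12.7356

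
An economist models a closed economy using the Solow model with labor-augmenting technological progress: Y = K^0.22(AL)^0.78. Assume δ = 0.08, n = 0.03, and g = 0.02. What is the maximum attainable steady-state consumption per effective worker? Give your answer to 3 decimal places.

Break-even investment rate: n + g + δ = 0.03 + 0.02 + 0.08 = 0.13.
Setting f'(k) = n+g+δ gives 0.22·k^(0.22−1) = 0.13, hence k_gold = (0.22/0.13)^(1/0.78) ≈ 1.9630.
y_gold = 1.9630^0.22 ≈ 1.1600.
c_gold = y_gold − (n+g+δ)·k_gold = 1.1600 − 0.13·1.9630 ≈ 0.9048.

c_gold ≈ 0.905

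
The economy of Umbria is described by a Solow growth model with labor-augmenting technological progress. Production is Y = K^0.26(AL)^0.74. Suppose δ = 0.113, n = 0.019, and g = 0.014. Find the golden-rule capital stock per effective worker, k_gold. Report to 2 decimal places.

k_gold ≈ 2.18

Capital per effective worker breaks even when investment replaces (n + g + δ)·k; here n + g + δ = 0.146.
Setting f'(k) = n+g+δ gives 0.26·k^(0.26−1) = 0.146, hence k_gold = (0.26/0.146)^(1/0.74) ≈ 2.1811.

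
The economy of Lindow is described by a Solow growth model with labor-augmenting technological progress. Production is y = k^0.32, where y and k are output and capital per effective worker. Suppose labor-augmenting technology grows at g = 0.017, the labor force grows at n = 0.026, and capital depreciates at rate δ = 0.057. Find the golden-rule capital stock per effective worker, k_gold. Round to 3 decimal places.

The effective depreciation rate is n + g + δ = 0.026 + 0.017 + 0.057 = 0.1.
Golden rule sets MPK = n+g+δ: 0.32·k^(0.32−1) = 0.1, so k_gold = (0.32/0.1)^(1/0.68) ≈ 5.5318.

k_gold ≈ 5.532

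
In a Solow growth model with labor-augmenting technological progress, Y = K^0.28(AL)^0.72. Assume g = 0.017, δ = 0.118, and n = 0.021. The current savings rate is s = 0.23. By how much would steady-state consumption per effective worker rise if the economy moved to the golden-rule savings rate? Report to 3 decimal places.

n + g + δ = 0.021 + 0.017 + 0.118 = 0.156.
Current steady state (s = 0.23): k* = (0.23/0.156)^(1/0.72) ≈ 1.7146, y* = 1.7146^0.28 ≈ 1.1630, c* = (1−0.23)·1.1630 ≈ 0.8955.
At the golden rule the marginal product of capital equals n+g+δ: 0.28·k^(0.28−1) = 0.156. Solving, k_gold = (0.28/0.156)^(1/0.72) ≈ 2.2533.
y_gold = 2.2533^0.28 ≈ 1.2554, c_gold = y_gold − 0.156·k_gold ≈ 0.9039.
Gain: Δc = 0.9039 − 0.8955 ≈ 0.0084.

Δc ≈ 0.008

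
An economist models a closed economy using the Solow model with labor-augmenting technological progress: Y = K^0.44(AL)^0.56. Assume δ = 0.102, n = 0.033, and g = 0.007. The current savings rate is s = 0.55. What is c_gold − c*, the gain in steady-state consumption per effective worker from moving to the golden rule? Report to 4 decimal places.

The effective depreciation rate is n + g + δ = 0.033 + 0.007 + 0.102 = 0.142.
Current steady state (s = 0.55): k* = (0.55/0.142)^(1/0.56) ≈ 11.2236, y* = 11.2236^0.44 ≈ 2.8977, c* = (1−0.55)·2.8977 ≈ 1.3040.
Maximizing c = f(k) − (n+g+δ)·k gives f'(k) = n+g+δ, i.e. 0.44·k^(0.44−1) = 0.142, so k_gold = (0.44/0.142)^(1/0.56) ≈ 7.5349.
y_gold = 7.5349^0.44 ≈ 2.4317, c_gold = y_gold − 0.142·k_gold ≈ 1.3618.
Gain: Δc = 1.3618 − 1.3040 ≈ 0.0578.

Δc ≈ 0.0578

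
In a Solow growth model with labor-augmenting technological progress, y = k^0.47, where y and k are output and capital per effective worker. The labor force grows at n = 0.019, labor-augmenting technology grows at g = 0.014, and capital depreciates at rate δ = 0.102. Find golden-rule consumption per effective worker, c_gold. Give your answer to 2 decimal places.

c_gold ≈ 1.60

n + g + δ = 0.019 + 0.014 + 0.102 = 0.135.
Maximizing c = f(k) − (n+g+δ)·k gives f'(k) = n+g+δ, i.e. 0.47·k^(0.47−1) = 0.135, so k_gold = (0.47/0.135)^(1/0.53) ≈ 10.5244.
y_gold = 10.5244^0.47 ≈ 3.0230.
c_gold = y_gold − (n+g+δ)·k_gold = 3.0230 − 0.135·10.5244 ≈ 1.6022.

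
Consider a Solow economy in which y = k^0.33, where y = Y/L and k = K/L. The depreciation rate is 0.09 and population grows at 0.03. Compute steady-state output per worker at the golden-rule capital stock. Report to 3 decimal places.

y_gold ≈ 1.646

Capital per worker breaks even when investment replaces (n + δ)·k; here n + δ = 0.12.
At the golden rule the marginal product of capital equals n+δ: 0.33·k^(0.33−1) = 0.12. Solving, k_gold = (0.33/0.12)^(1/0.67) ≈ 4.5261.
Output: y_gold = k_gold^0.33 = 4.5261^0.33 ≈ 1.6458.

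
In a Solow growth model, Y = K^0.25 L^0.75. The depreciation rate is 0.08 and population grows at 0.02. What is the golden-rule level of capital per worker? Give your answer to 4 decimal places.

k_gold ≈ 3.3930

n + δ = 0.02 + 0.08 = 0.1.
Golden rule sets MPK = n+δ: 0.25·k^(0.25−1) = 0.1, so k_gold = (0.25/0.1)^(1/0.75) ≈ 3.3930.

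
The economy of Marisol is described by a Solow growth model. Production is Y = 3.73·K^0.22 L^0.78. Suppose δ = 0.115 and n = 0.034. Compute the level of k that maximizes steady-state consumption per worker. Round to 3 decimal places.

The effective depreciation rate is n + δ = 0.034 + 0.115 = 0.149.
Golden rule sets MPK = n+δ: 0.22·3.73·k^(0.22−1) = 0.149, so k_gold = (0.22·3.73/0.149)^(1/0.78) ≈ 8.9111.

k_gold ≈ 8.911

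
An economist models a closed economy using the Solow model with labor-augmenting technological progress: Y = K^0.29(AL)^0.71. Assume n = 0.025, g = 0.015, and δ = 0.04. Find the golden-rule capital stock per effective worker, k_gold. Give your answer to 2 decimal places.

k_gold ≈ 6.13

n + g + δ = 0.025 + 0.015 + 0.04 = 0.08.
Golden rule sets MPK = n+g+δ: 0.29·k^(0.29−1) = 0.08, so k_gold = (0.29/0.08)^(1/0.71) ≈ 6.1342.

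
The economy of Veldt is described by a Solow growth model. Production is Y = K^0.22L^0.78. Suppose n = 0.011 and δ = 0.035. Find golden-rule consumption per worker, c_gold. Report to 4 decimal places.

c_gold ≈ 1.2128

The effective depreciation rate is n + δ = 0.011 + 0.035 = 0.046.
Golden rule sets MPK = n+δ: 0.22·k^(0.22−1) = 0.046, so k_gold = (0.22/0.046)^(1/0.78) ≈ 7.4364.
y_gold = 7.4364^0.22 ≈ 1.5549.
c_gold = y_gold − (n+δ)·k_gold = 1.5549 − 0.046·7.4364 ≈ 1.2128.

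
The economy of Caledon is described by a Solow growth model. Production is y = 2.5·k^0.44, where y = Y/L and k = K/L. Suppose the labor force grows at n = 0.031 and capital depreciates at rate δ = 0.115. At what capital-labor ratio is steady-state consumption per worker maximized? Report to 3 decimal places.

The effective depreciation rate is n + δ = 0.031 + 0.115 = 0.146.
Golden rule sets MPK = n+δ: 0.44·2.5·k^(0.44−1) = 0.146, so k_gold = (0.44·2.5/0.146)^(1/0.56) ≈ 36.8250.

k_gold ≈ 36.825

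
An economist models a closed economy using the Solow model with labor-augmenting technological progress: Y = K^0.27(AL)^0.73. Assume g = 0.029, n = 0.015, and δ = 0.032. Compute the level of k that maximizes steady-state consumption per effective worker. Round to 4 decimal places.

k_gold ≈ 5.6778

Capital per effective worker breaks even when investment replaces (n + g + δ)·k; here n + g + δ = 0.076.
At the golden rule the marginal product of capital equals n+g+δ: 0.27·k^(0.27−1) = 0.076. Solving, k_gold = (0.27/0.076)^(1/0.73) ≈ 5.6778.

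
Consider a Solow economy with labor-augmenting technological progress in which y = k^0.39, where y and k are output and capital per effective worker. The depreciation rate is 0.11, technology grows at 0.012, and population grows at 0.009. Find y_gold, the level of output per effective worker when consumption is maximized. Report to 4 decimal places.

Break-even investment rate: n + g + δ = 0.009 + 0.012 + 0.11 = 0.131.
At the golden rule the marginal product of capital equals n+g+δ: 0.39·k^(0.39−1) = 0.131. Solving, k_gold = (0.39/0.131)^(1/0.61) ≈ 5.9801.
Output: y_gold = k_gold^0.39 = 5.9801^0.39 ≈ 2.0087.

y_gold ≈ 2.0087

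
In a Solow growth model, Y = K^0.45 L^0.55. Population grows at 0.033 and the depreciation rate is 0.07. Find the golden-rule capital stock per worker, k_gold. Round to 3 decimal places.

The effective depreciation rate is n + δ = 0.033 + 0.07 = 0.103.
Setting f'(k) = n+δ gives 0.45·k^(0.45−1) = 0.103, hence k_gold = (0.45/0.103)^(1/0.55) ≈ 14.5989.

k_gold ≈ 14.599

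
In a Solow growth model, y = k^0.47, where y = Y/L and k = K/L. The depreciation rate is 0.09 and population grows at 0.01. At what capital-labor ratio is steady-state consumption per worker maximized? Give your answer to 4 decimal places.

k_gold ≈ 18.5400

n + δ = 0.01 + 0.09 = 0.1.
Golden rule sets MPK = n+δ: 0.47·k^(0.47−1) = 0.1, so k_gold = (0.47/0.1)^(1/0.53) ≈ 18.5400.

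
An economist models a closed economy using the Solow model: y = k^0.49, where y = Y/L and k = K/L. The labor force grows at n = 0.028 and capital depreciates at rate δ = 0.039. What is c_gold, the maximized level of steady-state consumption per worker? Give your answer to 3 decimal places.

c_gold ≈ 3.450

Break-even investment rate: n + δ = 0.028 + 0.039 = 0.067.
Golden rule sets MPK = n+δ: 0.49·k^(0.49−1) = 0.067, so k_gold = (0.49/0.067)^(1/0.51) ≈ 49.4715.
y_gold = 49.4715^0.49 ≈ 6.7645.
c_gold = y_gold − (n+δ)·k_gold = 6.7645 − 0.067·49.4715 ≈ 3.4499.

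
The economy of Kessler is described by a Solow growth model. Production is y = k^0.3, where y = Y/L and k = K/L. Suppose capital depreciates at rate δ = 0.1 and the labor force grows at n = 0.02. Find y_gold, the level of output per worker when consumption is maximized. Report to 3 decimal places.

y_gold ≈ 1.481

The effective depreciation rate is n + δ = 0.02 + 0.1 = 0.12.
Maximizing c = f(k) − (n+δ)·k gives f'(k) = n+δ, i.e. 0.3·k^(0.3−1) = 0.12, so k_gold = (0.3/0.12)^(1/0.7) ≈ 3.7024.
Output: y_gold = k_gold^0.3 = 3.7024^0.3 ≈ 1.4810.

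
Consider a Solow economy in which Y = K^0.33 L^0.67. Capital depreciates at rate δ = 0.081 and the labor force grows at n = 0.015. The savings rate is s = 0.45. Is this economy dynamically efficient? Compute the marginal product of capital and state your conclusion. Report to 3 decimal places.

Capital per worker breaks even when investment replaces (n + δ)·k; here n + δ = 0.096.
Steady-state k*: s·k^0.33 = 0.096·k gives k* = (0.45/0.096)^(1/0.67) ≈ 10.0324.
MPK = 0.33·10.0324^(-0.67) ≈ 0.0704.
MPK < n+δ = 0.096, so the economy is dynamically inefficient (over-saving).

dynamically inefficient; MPK ≈ 0.070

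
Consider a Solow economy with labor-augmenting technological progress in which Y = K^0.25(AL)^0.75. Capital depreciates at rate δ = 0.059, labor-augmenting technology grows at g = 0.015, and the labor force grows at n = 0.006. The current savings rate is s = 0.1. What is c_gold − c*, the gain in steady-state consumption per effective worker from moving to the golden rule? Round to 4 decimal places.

n + g + δ = 0.006 + 0.015 + 0.059 = 0.08.
Current steady state (s = 0.1): k* = (0.1/0.08)^(1/0.75) ≈ 1.3465, y* = 1.3465^0.25 ≈ 1.0772, c* = (1−0.1)·1.0772 ≈ 0.9695.
Golden rule sets MPK = n+g+δ: 0.25·k^(0.25−1) = 0.08, so k_gold = (0.25/0.08)^(1/0.75) ≈ 4.5688.
y_gold = 4.5688^0.25 ≈ 1.4620, c_gold = y_gold − 0.08·k_gold ≈ 1.0965.
Gain: Δc = 1.0965 − 0.9695 ≈ 0.1270.

Δc ≈ 0.1270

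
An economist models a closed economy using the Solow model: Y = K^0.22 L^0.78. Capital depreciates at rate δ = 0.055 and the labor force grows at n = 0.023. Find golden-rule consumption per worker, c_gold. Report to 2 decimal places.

c_gold ≈ 1.04

n + δ = 0.023 + 0.055 = 0.078.
Golden rule sets MPK = n+δ: 0.22·k^(0.22−1) = 0.078, so k_gold = (0.22/0.078)^(1/0.78) ≈ 3.7787.
y_gold = 3.7787^0.22 ≈ 1.3397.
c_gold = y_gold − (n+δ)·k_gold = 1.3397 − 0.078·3.7787 ≈ 1.0450.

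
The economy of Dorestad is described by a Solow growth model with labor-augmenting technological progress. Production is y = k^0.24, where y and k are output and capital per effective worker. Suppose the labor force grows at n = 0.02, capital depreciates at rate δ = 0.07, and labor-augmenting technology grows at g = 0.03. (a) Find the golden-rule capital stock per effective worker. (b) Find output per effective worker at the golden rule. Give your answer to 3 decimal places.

(a) k_gold ≈ 2.489; (b) y_gold ≈ 1.245

Capital per effective worker breaks even when investment replaces (n + g + δ)·k; here n + g + δ = 0.12.
At the golden rule the marginal product of capital equals n+g+δ: 0.24·k^(0.24−1) = 0.12. Solving, k_gold = (0.24/0.12)^(1/0.76) ≈ 2.4894.
y_gold = 2.4894^0.24 ≈ 1.2447.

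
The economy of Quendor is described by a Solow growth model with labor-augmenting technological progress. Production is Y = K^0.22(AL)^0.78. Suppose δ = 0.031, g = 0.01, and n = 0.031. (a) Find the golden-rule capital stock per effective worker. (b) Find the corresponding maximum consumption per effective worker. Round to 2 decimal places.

The effective depreciation rate is n + g + δ = 0.031 + 0.01 + 0.031 = 0.072.
At the golden rule the marginal product of capital equals n+g+δ: 0.22·k^(0.22−1) = 0.072. Solving, k_gold = (0.22/0.072)^(1/0.78) ≈ 4.1871.
y_gold = 4.1871^0.22 ≈ 1.3703; c_gold = y_gold − 0.072·k_gold ≈ 1.0688.

(a) k_gold ≈ 4.19; (b) c_gold ≈ 1.07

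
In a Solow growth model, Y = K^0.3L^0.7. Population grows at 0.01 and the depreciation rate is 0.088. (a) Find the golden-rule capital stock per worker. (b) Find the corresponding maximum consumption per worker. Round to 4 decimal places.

The effective depreciation rate is n + δ = 0.01 + 0.088 = 0.098.
At the golden rule the marginal product of capital equals n+δ: 0.3·k^(0.3−1) = 0.098. Solving, k_gold = (0.3/0.098)^(1/0.7) ≈ 4.9447.
y_gold = 4.9447^0.3 ≈ 1.6153; c_gold = y_gold − 0.098·k_gold ≈ 1.1307.

(a) k_gold ≈ 4.9447; (b) c_gold ≈ 1.1307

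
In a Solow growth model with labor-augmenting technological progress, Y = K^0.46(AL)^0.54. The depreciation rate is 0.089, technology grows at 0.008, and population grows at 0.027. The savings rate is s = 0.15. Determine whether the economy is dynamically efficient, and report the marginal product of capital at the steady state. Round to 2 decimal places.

dynamically efficient; MPK ≈ 0.38

Capital per effective worker breaks even when investment replaces (n + g + δ)·k; here n + g + δ = 0.124.
Steady-state k*: s·k^0.46 = 0.124·k gives k* = (0.15/0.124)^(1/0.54) ≈ 1.4226.
MPK = 0.46·1.4226^(-0.54) ≈ 0.3803.
MPK > n+g+δ = 0.124, so the economy is dynamically efficient (under-saving).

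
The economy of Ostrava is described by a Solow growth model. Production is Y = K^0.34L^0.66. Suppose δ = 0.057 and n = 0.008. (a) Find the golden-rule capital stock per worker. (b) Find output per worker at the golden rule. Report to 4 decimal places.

The effective depreciation rate is n + δ = 0.008 + 0.057 = 0.065.
Maximizing c = f(k) − (n+δ)·k gives f'(k) = n+δ, i.e. 0.34·k^(0.34−1) = 0.065, so k_gold = (0.34/0.065)^(1/0.66) ≈ 12.2669.
y_gold = 12.2669^0.34 ≈ 2.3451.

(a) k_gold ≈ 12.2669; (b) y_gold ≈ 2.3451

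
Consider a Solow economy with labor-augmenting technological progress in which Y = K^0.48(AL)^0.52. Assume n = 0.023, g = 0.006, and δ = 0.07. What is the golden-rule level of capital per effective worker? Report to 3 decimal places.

k_gold ≈ 20.820

Capital per effective worker breaks even when investment replaces (n + g + δ)·k; here n + g + δ = 0.099.
Maximizing c = f(k) − (n+g+δ)·k gives f'(k) = n+g+δ, i.e. 0.48·k^(0.48−1) = 0.099, so k_gold = (0.48/0.099)^(1/0.52) ≈ 20.8196.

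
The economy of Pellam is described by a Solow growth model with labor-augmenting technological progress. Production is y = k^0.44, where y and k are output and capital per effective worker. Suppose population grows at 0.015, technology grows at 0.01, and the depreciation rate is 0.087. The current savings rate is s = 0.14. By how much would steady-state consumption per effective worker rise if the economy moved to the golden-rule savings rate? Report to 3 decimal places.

Δc ≈ 0.616

Break-even investment rate: n + g + δ = 0.015 + 0.01 + 0.087 = 0.112.
Current steady state (s = 0.14): k* = (0.14/0.112)^(1/0.56) ≈ 1.4895, y* = 1.4895^0.44 ≈ 1.1916, c* = (1−0.14)·1.1916 ≈ 1.0248.
Setting f'(k) = n+g+δ gives 0.44·k^(0.44−1) = 0.112, hence k_gold = (0.44/0.112)^(1/0.56) ≈ 11.5115.
y_gold = 11.5115^0.44 ≈ 2.9302, c_gold = y_gold − 0.112·k_gold ≈ 1.6409.
Gain: Δc = 1.6409 − 1.0248 ≈ 0.6161.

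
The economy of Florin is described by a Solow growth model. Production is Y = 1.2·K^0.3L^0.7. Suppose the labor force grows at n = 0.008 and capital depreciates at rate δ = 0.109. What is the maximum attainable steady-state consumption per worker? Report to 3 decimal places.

c_gold ≈ 1.360

Break-even investment rate: n + δ = 0.008 + 0.109 = 0.117.
Maximizing c = f(k) − (n+δ)·k gives f'(k) = n+δ, i.e. 0.3·1.2·k^(0.3−1) = 0.117, so k_gold = (0.3·1.2/0.117)^(1/0.7) ≈ 4.9809.
y_gold = 1.2·4.9809^0.3 ≈ 1.9426.
c_gold = y_gold − (n+δ)·k_gold = 1.9426 − 0.117·4.9809 ≈ 1.3598.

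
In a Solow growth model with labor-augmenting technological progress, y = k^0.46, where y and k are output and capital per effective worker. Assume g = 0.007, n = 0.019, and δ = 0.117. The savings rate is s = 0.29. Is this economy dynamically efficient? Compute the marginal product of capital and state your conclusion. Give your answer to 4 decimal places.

n + g + δ = 0.019 + 0.007 + 0.117 = 0.143.
Steady-state k*: s·k^0.46 = 0.143·k gives k* = (0.29/0.143)^(1/0.54) ≈ 3.7037.
MPK = 0.46·3.7037^(-0.54) ≈ 0.2268.
MPK > n+g+δ = 0.143, so the economy is dynamically efficient (under-saving).

dynamically efficient; MPK ≈ 0.2268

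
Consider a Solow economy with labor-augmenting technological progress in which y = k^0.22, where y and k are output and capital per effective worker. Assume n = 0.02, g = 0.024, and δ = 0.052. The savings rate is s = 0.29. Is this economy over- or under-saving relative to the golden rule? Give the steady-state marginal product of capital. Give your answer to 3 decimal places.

n + g + δ = 0.02 + 0.024 + 0.052 = 0.096.
Steady-state k*: s·k^0.22 = 0.096·k gives k* = (0.29/0.096)^(1/0.78) ≈ 4.1262.
MPK = 0.22·4.1262^(-0.78) ≈ 0.0728.
MPK < n+g+δ = 0.096, so the economy is dynamically inefficient (over-saving).

over-saving; MPK ≈ 0.073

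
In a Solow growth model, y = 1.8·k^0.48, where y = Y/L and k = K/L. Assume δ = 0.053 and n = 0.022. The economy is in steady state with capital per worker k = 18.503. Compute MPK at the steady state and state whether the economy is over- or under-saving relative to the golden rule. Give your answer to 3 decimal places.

Break-even investment rate: n + δ = 0.022 + 0.053 = 0.075.
MPK = 0.48·1.8·k^(0.48−1) = 0.48·1.8·18.503^(-0.52) ≈ 0.1895.
MPK > 0.075, so the economy is dynamically efficient (under-saving).

under-saving; MPK ≈ 0.189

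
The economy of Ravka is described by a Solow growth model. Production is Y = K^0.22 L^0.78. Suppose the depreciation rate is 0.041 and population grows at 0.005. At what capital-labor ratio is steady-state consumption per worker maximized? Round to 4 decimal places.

Break-even investment rate: n + δ = 0.005 + 0.041 = 0.046.
Setting f'(k) = n+δ gives 0.22·k^(0.22−1) = 0.046, hence k_gold = (0.22/0.046)^(1/0.78) ≈ 7.4364.

k_gold ≈ 7.4364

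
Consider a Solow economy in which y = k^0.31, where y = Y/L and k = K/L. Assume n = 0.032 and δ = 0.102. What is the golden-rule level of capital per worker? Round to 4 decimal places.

k_gold ≈ 3.3722

The effective depreciation rate is n + δ = 0.032 + 0.102 = 0.134.
Maximizing c = f(k) − (n+δ)·k gives f'(k) = n+δ, i.e. 0.31·k^(0.31−1) = 0.134, so k_gold = (0.31/0.134)^(1/0.69) ≈ 3.3722.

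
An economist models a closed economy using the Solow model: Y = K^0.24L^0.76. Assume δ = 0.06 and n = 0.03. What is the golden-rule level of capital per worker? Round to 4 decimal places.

k_gold ≈ 3.6348

Capital per worker breaks even when investment replaces (n + δ)·k; here n + δ = 0.09.
Maximizing c = f(k) − (n+δ)·k gives f'(k) = n+δ, i.e. 0.24·k^(0.24−1) = 0.09, so k_gold = (0.24/0.09)^(1/0.76) ≈ 3.6348.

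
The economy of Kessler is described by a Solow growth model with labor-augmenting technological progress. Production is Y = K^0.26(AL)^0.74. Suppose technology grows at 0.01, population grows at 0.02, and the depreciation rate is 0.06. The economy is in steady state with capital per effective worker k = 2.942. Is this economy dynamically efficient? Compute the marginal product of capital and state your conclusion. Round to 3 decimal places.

dynamically efficient; MPK ≈ 0.117

Capital per effective worker breaks even when investment replaces (n + g + δ)·k; here n + g + δ = 0.09.
MPK = 0.26·k^(0.26−1) = 0.26·2.942^(-0.74) ≈ 0.1170.
MPK > 0.09, so the economy is dynamically efficient (under-saving).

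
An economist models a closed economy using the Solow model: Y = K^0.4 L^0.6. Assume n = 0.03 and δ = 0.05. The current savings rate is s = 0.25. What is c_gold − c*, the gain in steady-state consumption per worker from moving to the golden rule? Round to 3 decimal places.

n + δ = 0.03 + 0.05 = 0.08.
Current steady state (s = 0.25): k* = (0.25/0.08)^(1/0.6) ≈ 6.6796, y* = 6.6796^0.4 ≈ 2.1375, c* = (1−0.25)·2.1375 ≈ 1.6031.
Setting f'(k) = n+δ gives 0.4·k^(0.4−1) = 0.08, hence k_gold = (0.4/0.08)^(1/0.6) ≈ 14.6201.
y_gold = 14.6201^0.4 ≈ 2.9240, c_gold = y_gold − 0.08·k_gold ≈ 1.7544.
Gain: Δc = 1.7544 − 1.6031 ≈ 0.1513.

Δc ≈ 0.151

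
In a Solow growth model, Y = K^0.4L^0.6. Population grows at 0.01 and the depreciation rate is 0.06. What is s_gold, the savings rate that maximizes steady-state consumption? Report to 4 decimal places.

s_gold = 0.4000

n + δ = 0.01 + 0.06 = 0.07.
At the golden rule MPK = n+δ, and in any Cobb-Douglas steady state s = (n+δ)·k/y = MPK·k/y = capital's share 0.4.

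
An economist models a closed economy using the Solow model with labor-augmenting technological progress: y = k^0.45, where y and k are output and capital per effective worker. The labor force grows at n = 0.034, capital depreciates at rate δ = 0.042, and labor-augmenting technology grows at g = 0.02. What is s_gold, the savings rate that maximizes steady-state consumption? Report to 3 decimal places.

Capital per effective worker breaks even when investment replaces (n + g + δ)·k; here n + g + δ = 0.096.
At the golden rule MPK = n+g+δ, and in any Cobb-Douglas steady state s = (n+g+δ)·k/y = MPK·k/y = capital's share 0.45.

s_gold = 0.450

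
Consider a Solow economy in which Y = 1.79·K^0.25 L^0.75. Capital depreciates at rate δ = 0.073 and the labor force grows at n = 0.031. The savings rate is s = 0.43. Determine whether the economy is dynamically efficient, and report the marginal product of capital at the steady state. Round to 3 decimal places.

n + δ = 0.031 + 0.073 = 0.104.
Steady-state k*: s·A·k^0.25 = 0.104·k gives k* = (0.43·1.79/0.104)^(1/0.75) ≈ 14.4228.
MPK = 0.25·1.79·14.4228^(-0.75) ≈ 0.0605.
MPK < n+δ = 0.104, so the economy is dynamically inefficient (over-saving).

dynamically inefficient; MPK ≈ 0.060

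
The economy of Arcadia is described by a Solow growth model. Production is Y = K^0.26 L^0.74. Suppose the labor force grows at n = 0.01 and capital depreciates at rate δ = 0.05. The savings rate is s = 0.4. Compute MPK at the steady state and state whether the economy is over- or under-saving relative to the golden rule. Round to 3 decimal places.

Capital per worker breaks even when investment replaces (n + δ)·k; here n + δ = 0.06.
Steady-state k*: s·k^0.26 = 0.06·k gives k* = (0.4/0.06)^(1/0.74) ≈ 12.9835.
MPK = 0.26·12.9835^(-0.74) ≈ 0.0390.
MPK < n+δ = 0.06, so the economy is dynamically inefficient (over-saving).

over-saving; MPK ≈ 0.039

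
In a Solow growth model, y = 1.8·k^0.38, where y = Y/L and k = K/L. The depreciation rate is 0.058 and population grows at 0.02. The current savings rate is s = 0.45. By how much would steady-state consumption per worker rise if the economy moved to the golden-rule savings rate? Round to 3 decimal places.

Δc ≈ 0.068

Break-even investment rate: n + δ = 0.02 + 0.058 = 0.078.
Current steady state (s = 0.45): k* = (0.45·1.8/0.078)^(1/0.62) ≈ 43.5852, y* = 1.8·43.5852^0.38 ≈ 7.5548, c* = (1−0.45)·7.5548 ≈ 4.1551.
At the golden rule the marginal product of capital equals n+δ: 0.38·1.8·k^(0.38−1) = 0.078. Solving, k_gold = (0.38·1.8/0.078)^(1/0.62) ≈ 33.1822.
y_gold = 1.8·33.1822^0.38 ≈ 6.8111, c_gold = y_gold − 0.078·k_gold ≈ 4.2229.
Gain: Δc = 4.2229 − 4.1551 ≈ 0.0678.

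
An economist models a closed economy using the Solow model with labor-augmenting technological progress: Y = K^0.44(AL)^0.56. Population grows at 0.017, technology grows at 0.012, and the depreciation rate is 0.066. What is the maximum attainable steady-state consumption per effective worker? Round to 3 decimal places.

Capital per effective worker breaks even when investment replaces (n + g + δ)·k; here n + g + δ = 0.095.
Golden rule sets MPK = n+g+δ: 0.44·k^(0.44−1) = 0.095, so k_gold = (0.44/0.095)^(1/0.56) ≈ 15.4455.
y_gold = 15.4455^0.44 ≈ 3.3348.
c_gold = y_gold − (n+g+δ)·k_gold = 3.3348 − 0.095·15.4455 ≈ 1.8675.

c_gold ≈ 1.868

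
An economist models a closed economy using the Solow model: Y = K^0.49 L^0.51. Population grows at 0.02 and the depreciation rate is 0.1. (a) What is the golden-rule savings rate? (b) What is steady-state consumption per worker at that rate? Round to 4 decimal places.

The effective depreciation rate is n + δ = 0.02 + 0.1 = 0.12.
For Cobb-Douglas, s_gold equals capital's share: s_gold = 0.49.
Maximizing c = f(k) − (n+δ)·k gives f'(k) = n+δ, i.e. 0.49·k^(0.49−1) = 0.12, so k_gold = (0.49/0.12)^(1/0.51) ≈ 15.7786.
y_gold = 15.7786^0.49 ≈ 3.8641; c_gold = (1−0.49)·y_gold ≈ 1.9707.

(a) s_gold = 0.4900; (b) c_gold ≈ 1.9707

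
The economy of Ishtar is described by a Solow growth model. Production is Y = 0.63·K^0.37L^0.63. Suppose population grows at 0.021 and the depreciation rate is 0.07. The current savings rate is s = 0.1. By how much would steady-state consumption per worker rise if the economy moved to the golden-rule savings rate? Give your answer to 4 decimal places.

Δc ≈ 0.2327

Capital per worker breaks even when investment replaces (n + δ)·k; here n + δ = 0.091.
Current steady state (s = 0.1): k* = (0.1·0.63/0.091)^(1/0.63) ≈ 0.5578, y* = 0.63·0.5578^0.37 ≈ 0.5076, c* = (1−0.1)·0.5076 ≈ 0.4569.
At the golden rule the marginal product of capital equals n+δ: 0.37·0.63·k^(0.37−1) = 0.091. Solving, k_gold = (0.37·0.63/0.091)^(1/0.63) ≈ 4.4506.
y_gold = 0.63·4.4506^0.37 ≈ 1.0946, c_gold = y_gold − 0.091·k_gold ≈ 0.6896.
Gain: Δc = 0.6896 − 0.4569 ≈ 0.2327.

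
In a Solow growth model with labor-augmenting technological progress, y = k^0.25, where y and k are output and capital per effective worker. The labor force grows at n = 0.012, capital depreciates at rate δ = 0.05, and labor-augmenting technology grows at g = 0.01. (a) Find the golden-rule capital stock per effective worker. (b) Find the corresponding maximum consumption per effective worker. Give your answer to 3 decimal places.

(a) k_gold ≈ 5.258; (b) c_gold ≈ 1.136

The effective depreciation rate is n + g + δ = 0.012 + 0.01 + 0.05 = 0.072.
Setting f'(k) = n+g+δ gives 0.25·k^(0.25−1) = 0.072, hence k_gold = (0.25/0.072)^(1/0.75) ≈ 5.2579.
y_gold = 5.2579^0.25 ≈ 1.5143; c_gold = y_gold − 0.072·k_gold ≈ 1.1357.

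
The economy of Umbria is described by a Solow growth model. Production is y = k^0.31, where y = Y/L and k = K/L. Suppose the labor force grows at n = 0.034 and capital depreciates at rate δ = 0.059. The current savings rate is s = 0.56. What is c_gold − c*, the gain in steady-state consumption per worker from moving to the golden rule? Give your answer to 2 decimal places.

Capital per worker breaks even when investment replaces (n + δ)·k; here n + δ = 0.093.
Current steady state (s = 0.56): k* = (0.56/0.093)^(1/0.69) ≈ 13.4899, y* = 13.4899^0.31 ≈ 2.2403, c* = (1−0.56)·2.2403 ≈ 0.9857.
Setting f'(k) = n+δ gives 0.31·k^(0.31−1) = 0.093, hence k_gold = (0.31/0.093)^(1/0.69) ≈ 5.7253.
y_gold = 5.7253^0.31 ≈ 1.7176, c_gold = y_gold − 0.093·k_gold ≈ 1.1851.
Gain: Δc = 1.1851 − 0.9857 ≈ 0.1994.

Δc ≈ 0.20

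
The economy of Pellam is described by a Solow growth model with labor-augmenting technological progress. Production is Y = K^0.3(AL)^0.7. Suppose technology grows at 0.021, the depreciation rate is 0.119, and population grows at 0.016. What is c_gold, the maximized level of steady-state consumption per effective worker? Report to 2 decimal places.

c_gold ≈ 0.93

Capital per effective worker breaks even when investment replaces (n + g + δ)·k; here n + g + δ = 0.156.
Setting f'(k) = n+g+δ gives 0.3·k^(0.3−1) = 0.156, hence k_gold = (0.3/0.156)^(1/0.7) ≈ 2.5451.
y_gold = 2.5451^0.3 ≈ 1.3235.
c_gold = y_gold − (n+g+δ)·k_gold = 1.3235 − 0.156·2.5451 ≈ 0.9264.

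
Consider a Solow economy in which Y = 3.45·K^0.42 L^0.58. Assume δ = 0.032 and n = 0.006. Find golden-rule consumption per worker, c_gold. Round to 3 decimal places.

Capital per worker breaks even when investment replaces (n + δ)·k; here n + δ = 0.038.
Setting f'(k) = n+δ gives 0.42·3.45·k^(0.42−1) = 0.038, hence k_gold = (0.42·3.45/0.038)^(1/0.58) ≈ 532.5410.
y_gold = 3.45·532.5410^0.42 ≈ 48.1823.
c_gold = y_gold − (n+δ)·k_gold = 48.1823 − 0.038·532.5410 ≈ 27.9457.

c_gold ≈ 27.946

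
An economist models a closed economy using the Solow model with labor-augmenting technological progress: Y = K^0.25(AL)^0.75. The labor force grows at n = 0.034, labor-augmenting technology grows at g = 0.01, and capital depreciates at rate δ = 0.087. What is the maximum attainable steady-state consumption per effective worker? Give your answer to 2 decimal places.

n + g + δ = 0.034 + 0.01 + 0.087 = 0.131.
Maximizing c = f(k) − (n+g+δ)·k gives f'(k) = n+g+δ, i.e. 0.25·k^(0.25−1) = 0.131, so k_gold = (0.25/0.131)^(1/0.75) ≈ 2.3671.
y_gold = 2.3671^0.25 ≈ 1.2404.
c_gold = y_gold − (n+g+δ)·k_gold = 1.2404 − 0.131·2.3671 ≈ 0.9303.

c_gold ≈ 0.93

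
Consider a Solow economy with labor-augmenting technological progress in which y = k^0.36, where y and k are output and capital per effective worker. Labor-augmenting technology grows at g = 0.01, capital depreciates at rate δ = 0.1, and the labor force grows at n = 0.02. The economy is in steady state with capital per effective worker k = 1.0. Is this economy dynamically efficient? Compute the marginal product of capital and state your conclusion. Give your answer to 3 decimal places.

The effective depreciation rate is n + g + δ = 0.02 + 0.01 + 0.1 = 0.13.
MPK = 0.36·k^(0.36−1) = 0.36·1.0^(-0.64) ≈ 0.3600.
MPK > 0.13, so the economy is dynamically efficient (under-saving).

dynamically efficient; MPK ≈ 0.360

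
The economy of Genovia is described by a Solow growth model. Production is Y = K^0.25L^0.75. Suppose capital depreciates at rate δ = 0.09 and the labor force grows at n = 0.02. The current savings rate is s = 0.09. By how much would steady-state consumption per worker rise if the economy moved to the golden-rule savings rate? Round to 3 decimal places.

Δc ≈ 0.135

The effective depreciation rate is n + δ = 0.02 + 0.09 = 0.11.
Current steady state (s = 0.09): k* = (0.09/0.11)^(1/0.75) ≈ 0.7652, y* = 0.7652^0.25 ≈ 0.9353, c* = (1−0.09)·0.9353 ≈ 0.8511.
Golden rule sets MPK = n+δ: 0.25·k^(0.25−1) = 0.11, so k_gold = (0.25/0.11)^(1/0.75) ≈ 2.9881.
y_gold = 2.9881^0.25 ≈ 1.3148, c_gold = y_gold − 0.11·k_gold ≈ 0.9861.
Gain: Δc = 0.9861 − 0.8511 ≈ 0.1350.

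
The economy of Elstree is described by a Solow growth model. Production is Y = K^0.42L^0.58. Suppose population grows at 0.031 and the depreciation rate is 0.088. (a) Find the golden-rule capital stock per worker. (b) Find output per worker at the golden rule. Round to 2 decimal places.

Break-even investment rate: n + δ = 0.031 + 0.088 = 0.119.
At the golden rule the marginal product of capital equals n+δ: 0.42·k^(0.42−1) = 0.119. Solving, k_gold = (0.42/0.119)^(1/0.58) ≈ 8.7966.
y_gold = 8.7966^0.42 ≈ 2.4924.

(a) k_gold ≈ 8.80; (b) y_gold ≈ 2.49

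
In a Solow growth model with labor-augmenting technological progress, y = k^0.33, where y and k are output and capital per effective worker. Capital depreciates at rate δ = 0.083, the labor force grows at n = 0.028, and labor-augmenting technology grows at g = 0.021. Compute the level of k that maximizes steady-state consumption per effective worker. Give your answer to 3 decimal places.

k_gold ≈ 3.926

The effective depreciation rate is n + g + δ = 0.028 + 0.021 + 0.083 = 0.132.
Golden rule sets MPK = n+g+δ: 0.33·k^(0.33−1) = 0.132, so k_gold = (0.33/0.132)^(1/0.67) ≈ 3.9259.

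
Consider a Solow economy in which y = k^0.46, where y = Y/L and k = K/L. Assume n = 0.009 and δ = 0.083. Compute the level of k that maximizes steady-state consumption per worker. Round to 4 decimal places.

Break-even investment rate: n + δ = 0.009 + 0.083 = 0.092.
Golden rule sets MPK = n+δ: 0.46·k^(0.46−1) = 0.092, so k_gold = (0.46/0.092)^(1/0.54) ≈ 19.6965.

k_gold ≈ 19.6965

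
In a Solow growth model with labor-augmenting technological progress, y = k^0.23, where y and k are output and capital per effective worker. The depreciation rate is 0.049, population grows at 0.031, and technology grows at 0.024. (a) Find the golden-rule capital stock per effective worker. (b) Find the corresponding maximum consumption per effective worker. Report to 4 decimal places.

(a) k_gold ≈ 2.8032; (b) c_gold ≈ 0.9760

n + g + δ = 0.031 + 0.024 + 0.049 = 0.104.
At the golden rule the marginal product of capital equals n+g+δ: 0.23·k^(0.23−1) = 0.104. Solving, k_gold = (0.23/0.104)^(1/0.77) ≈ 2.8032.
y_gold = 2.8032^0.23 ≈ 1.2675; c_gold = y_gold − 0.104·k_gold ≈ 0.9760.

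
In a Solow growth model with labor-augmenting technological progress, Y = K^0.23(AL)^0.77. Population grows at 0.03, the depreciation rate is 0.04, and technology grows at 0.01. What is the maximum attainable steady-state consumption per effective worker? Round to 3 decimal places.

The effective depreciation rate is n + g + δ = 0.03 + 0.01 + 0.04 = 0.08.
Golden rule sets MPK = n+g+δ: 0.23·k^(0.23−1) = 0.08, so k_gold = (0.23/0.08)^(1/0.77) ≈ 3.9412.
y_gold = 3.9412^0.23 ≈ 1.3709.
c_gold = y_gold − (n+g+δ)·k_gold = 1.3709 − 0.08·3.9412 ≈ 1.0556.

c_gold ≈ 1.056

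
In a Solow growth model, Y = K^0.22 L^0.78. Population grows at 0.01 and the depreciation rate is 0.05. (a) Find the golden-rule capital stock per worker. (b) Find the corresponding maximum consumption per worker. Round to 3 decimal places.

n + δ = 0.01 + 0.05 = 0.06.
At the golden rule the marginal product of capital equals n+δ: 0.22·k^(0.22−1) = 0.06. Solving, k_gold = (0.22/0.06)^(1/0.78) ≈ 5.2896.
y_gold = 5.2896^0.22 ≈ 1.4426; c_gold = y_gold − 0.06·k_gold ≈ 1.1252.

(a) k_gold ≈ 5.290; (b) c_gold ≈ 1.125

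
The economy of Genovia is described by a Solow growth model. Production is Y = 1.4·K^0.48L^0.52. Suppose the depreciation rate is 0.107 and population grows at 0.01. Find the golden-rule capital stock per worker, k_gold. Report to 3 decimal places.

k_gold ≈ 28.838

n + δ = 0.01 + 0.107 = 0.117.
Golden rule sets MPK = n+δ: 0.48·1.4·k^(0.48−1) = 0.117, so k_gold = (0.48·1.4/0.117)^(1/0.52) ≈ 28.8382.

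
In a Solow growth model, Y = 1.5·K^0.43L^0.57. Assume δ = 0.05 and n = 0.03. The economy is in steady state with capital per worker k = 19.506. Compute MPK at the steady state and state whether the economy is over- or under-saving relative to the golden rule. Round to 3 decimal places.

The effective depreciation rate is n + δ = 0.03 + 0.05 = 0.08.
MPK = 0.43·1.5·k^(0.43−1) = 0.43·1.5·19.506^(-0.57) ≈ 0.1186.
MPK > 0.08, so the economy is dynamically efficient (under-saving).

under-saving; MPK ≈ 0.119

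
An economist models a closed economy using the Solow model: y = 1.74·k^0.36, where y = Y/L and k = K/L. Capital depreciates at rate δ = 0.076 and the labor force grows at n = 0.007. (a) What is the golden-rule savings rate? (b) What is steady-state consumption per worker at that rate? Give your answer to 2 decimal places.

The effective depreciation rate is n + δ = 0.007 + 0.076 = 0.083.
For Cobb-Douglas, s_gold equals capital's share: s_gold = 0.36.
Golden rule sets MPK = n+δ: 0.36·1.74·k^(0.36−1) = 0.083, so k_gold = (0.36·1.74/0.083)^(1/0.64) ≈ 23.5246.
y_gold = 1.74·23.5246^0.36 ≈ 5.4237; c_gold = (1−0.36)·y_gold ≈ 3.4712.

(a) s_gold = 0.36; (b) c_gold ≈ 3.47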